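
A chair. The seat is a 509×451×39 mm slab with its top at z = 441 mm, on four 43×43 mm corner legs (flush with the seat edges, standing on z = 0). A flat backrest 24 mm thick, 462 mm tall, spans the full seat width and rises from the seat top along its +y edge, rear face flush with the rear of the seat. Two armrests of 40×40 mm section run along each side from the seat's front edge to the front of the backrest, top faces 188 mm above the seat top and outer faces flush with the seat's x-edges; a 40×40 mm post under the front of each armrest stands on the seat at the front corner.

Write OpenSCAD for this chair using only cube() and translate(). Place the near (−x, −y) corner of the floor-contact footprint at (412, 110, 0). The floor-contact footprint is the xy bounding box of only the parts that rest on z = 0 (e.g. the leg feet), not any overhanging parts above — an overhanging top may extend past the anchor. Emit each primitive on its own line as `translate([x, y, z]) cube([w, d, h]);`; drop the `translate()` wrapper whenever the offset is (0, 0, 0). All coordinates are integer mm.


translate([412, 110, 402]) cube([509, 451, 39]);
translate([412, 110, 0]) cube([43, 43, 402]);
translate([878, 110, 0]) cube([43, 43, 402]);
translate([412, 518, 0]) cube([43, 43, 402]);
translate([878, 518, 0]) cube([43, 43, 402]);
translate([412, 537, 441]) cube([509, 24, 462]);
translate([412, 110, 589]) cube([40, 427, 40]);
translate([881, 110, 589]) cube([40, 427, 40]);
translate([412, 110, 441]) cube([40, 40, 148]);
translate([881, 110, 441]) cube([40, 40, 148]);


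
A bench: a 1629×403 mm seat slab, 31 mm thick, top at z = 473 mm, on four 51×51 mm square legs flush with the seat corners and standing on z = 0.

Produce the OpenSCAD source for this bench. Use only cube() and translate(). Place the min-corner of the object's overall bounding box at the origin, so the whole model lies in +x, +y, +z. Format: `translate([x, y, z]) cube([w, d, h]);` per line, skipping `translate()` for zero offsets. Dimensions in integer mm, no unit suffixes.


translate([0, 0, 442]) cube([1629, 403, 31]);
cube([51, 51, 442]);
translate([0, 352, 0]) cube([51, 51, 442]);
translate([1578, 0, 0]) cube([51, 51, 442]);
translate([1578, 352, 0]) cube([51, 51, 442]);


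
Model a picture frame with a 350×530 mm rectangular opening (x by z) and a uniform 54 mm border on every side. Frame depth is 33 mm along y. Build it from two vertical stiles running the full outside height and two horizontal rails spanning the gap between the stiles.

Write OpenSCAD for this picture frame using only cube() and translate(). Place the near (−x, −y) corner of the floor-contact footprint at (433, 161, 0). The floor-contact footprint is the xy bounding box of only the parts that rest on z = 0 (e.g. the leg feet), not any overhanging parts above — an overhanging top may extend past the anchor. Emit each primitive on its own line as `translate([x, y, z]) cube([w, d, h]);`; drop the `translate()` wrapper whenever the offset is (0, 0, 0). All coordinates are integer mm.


translate([433, 161, 0]) cube([54, 33, 638]);
translate([837, 161, 0]) cube([54, 33, 638]);
translate([487, 161, 0]) cube([350, 33, 54]);
translate([487, 161, 584]) cube([350, 33, 54]);


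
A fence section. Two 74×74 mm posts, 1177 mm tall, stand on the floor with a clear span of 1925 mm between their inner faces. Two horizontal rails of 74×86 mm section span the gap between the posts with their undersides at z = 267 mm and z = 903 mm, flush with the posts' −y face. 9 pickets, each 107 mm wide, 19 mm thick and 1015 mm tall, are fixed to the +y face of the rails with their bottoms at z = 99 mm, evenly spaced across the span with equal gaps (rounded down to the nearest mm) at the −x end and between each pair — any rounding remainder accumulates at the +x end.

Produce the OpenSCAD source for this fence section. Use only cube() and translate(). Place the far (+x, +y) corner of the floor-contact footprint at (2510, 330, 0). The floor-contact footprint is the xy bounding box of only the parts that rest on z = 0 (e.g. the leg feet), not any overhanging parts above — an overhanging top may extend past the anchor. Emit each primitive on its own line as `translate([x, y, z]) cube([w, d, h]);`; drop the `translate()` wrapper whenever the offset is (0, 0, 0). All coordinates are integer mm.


translate([437, 256, 0]) cube([74, 74, 1177]);
translate([2436, 256, 0]) cube([74, 74, 1177]);
translate([511, 256, 267]) cube([1925, 74, 86]);
translate([511, 256, 903]) cube([1925, 74, 86]);
translate([607, 330, 99]) cube([107, 19, 1015]);
translate([810, 330, 99]) cube([107, 19, 1015]);
translate([1013, 330, 99]) cube([107, 19, 1015]);
translate([1216, 330, 99]) cube([107, 19, 1015]);
translate([1419, 330, 99]) cube([107, 19, 1015]);
translate([1622, 330, 99]) cube([107, 19, 1015]);
translate([1825, 330, 99]) cube([107, 19, 1015]);
translate([2028, 330, 99]) cube([107, 19, 1015]);
translate([2231, 330, 99]) cube([107, 19, 1015]);


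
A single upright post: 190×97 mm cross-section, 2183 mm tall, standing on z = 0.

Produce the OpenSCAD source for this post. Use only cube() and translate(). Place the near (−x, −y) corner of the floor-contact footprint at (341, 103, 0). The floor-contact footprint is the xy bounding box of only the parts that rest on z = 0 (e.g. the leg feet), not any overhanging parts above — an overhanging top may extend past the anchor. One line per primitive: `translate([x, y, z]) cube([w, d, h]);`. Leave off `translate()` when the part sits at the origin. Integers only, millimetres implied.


translate([341, 103, 0]) cube([190, 97, 2183]);


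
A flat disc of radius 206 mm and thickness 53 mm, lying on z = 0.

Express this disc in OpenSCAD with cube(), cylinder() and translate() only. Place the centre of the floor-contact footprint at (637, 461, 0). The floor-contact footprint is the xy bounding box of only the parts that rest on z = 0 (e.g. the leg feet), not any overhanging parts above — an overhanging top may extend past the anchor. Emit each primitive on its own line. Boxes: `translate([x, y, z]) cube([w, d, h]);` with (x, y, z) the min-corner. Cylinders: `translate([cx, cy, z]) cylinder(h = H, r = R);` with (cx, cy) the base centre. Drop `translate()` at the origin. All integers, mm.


translate([637, 461, 0]) cylinder(h = 53, r = 206);


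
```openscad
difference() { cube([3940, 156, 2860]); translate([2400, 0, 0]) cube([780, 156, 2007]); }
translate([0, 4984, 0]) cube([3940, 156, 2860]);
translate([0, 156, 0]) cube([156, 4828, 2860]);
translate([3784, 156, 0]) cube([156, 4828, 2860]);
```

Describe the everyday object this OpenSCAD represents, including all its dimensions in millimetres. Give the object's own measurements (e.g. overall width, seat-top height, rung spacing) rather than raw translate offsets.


A single room: four walls, each 2860 mm tall and 156 mm thick, enclosing an outside footprint 3940×5140 mm (x × y), no floor or roof. The front and back walls (−y and +y sides) run the full x-width; the side walls fit between their inner faces. A door opening 780 mm wide and 2007 mm tall is cut through the front wall from the floor up, its −x edge 2400 mm from the wall's −x end.


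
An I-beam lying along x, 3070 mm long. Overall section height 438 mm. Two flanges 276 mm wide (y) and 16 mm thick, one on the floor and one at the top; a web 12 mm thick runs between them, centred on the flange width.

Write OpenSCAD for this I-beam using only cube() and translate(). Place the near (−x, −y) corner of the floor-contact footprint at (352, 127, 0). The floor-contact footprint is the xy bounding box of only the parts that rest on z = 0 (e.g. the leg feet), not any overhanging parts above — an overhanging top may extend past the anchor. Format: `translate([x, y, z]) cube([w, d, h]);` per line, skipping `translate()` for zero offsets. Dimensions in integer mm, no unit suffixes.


translate([352, 127, 0]) cube([3070, 276, 16]);
translate([352, 259, 16]) cube([3070, 12, 406]);
translate([352, 127, 422]) cube([3070, 276, 16]);


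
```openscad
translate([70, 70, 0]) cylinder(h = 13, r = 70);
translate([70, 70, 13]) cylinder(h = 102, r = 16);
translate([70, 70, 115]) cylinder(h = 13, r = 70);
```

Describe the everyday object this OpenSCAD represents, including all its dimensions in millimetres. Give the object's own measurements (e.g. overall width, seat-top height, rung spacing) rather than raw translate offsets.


A spool: two coaxial disc flanges of radius 70 mm and thickness 13 mm, joined by a core cylinder of radius 16 mm and height 102 mm. The lower flange rests on z = 0 and the three cylinders share a vertical axis.


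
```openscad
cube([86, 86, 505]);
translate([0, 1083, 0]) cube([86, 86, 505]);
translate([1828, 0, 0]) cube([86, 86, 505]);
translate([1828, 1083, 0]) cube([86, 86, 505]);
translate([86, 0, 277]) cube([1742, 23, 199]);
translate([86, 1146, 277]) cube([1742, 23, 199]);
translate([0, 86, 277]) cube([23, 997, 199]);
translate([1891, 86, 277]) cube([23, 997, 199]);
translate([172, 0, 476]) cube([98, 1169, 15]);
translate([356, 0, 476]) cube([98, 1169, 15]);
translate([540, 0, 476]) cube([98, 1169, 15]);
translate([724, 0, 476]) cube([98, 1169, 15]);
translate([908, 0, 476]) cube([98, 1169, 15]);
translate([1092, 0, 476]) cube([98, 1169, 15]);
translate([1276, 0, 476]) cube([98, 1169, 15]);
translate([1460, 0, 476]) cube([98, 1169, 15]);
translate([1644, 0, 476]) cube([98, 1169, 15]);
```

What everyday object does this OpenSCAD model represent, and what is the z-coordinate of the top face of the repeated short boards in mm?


A bed frame. The slat-top height is 491 mm.

Four posts, four rails, and a row of slats — a bed frame. Slats sit on the rails at z = 277 + 199 = 476; with slat thickness 15, the top is 491 mm.


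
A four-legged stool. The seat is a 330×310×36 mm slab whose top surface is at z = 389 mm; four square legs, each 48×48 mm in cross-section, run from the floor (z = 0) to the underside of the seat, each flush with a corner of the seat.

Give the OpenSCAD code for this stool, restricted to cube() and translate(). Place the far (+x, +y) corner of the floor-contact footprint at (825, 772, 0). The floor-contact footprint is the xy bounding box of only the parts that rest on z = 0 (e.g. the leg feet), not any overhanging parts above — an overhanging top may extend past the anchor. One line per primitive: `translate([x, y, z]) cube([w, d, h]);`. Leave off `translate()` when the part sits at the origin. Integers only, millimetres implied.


translate([495, 462, 353]) cube([330, 310, 36]);
translate([495, 462, 0]) cube([48, 48, 353]);
translate([777, 462, 0]) cube([48, 48, 353]);
translate([495, 724, 0]) cube([48, 48, 353]);
translate([777, 724, 0]) cube([48, 48, 353]);


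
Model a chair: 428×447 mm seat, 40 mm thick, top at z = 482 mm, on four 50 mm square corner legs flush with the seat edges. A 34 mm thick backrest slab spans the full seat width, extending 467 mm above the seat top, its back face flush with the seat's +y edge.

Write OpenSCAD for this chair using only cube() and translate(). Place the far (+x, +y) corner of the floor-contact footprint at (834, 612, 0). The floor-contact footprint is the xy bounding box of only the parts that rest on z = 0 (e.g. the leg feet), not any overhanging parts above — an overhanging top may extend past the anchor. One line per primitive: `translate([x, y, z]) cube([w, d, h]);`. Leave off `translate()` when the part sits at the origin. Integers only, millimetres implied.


translate([406, 165, 442]) cube([428, 447, 40]);
translate([406, 165, 0]) cube([50, 50, 442]);
translate([784, 165, 0]) cube([50, 50, 442]);
translate([406, 562, 0]) cube([50, 50, 442]);
translate([784, 562, 0]) cube([50, 50, 442]);
translate([406, 578, 482]) cube([428, 34, 467]);


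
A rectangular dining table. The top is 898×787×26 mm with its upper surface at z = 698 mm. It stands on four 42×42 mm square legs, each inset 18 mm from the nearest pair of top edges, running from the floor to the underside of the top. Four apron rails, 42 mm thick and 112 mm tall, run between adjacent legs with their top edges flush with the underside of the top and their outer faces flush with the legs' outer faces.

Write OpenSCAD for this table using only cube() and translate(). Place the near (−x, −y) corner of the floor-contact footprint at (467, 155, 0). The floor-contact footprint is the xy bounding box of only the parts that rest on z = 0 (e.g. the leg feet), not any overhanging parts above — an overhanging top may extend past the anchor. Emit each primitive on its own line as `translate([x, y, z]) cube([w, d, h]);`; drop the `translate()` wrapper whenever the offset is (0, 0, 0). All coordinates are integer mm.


// leg_h = 698 - 26 = 672
// apron z = 672 - 112 = 560
translate([449, 137, 672]) cube([898, 787, 26]);
translate([467, 155, 0]) cube([42, 42, 672]);
translate([1287, 155, 0]) cube([42, 42, 672]);
translate([467, 864, 0]) cube([42, 42, 672]);
translate([1287, 864, 0]) cube([42, 42, 672]);
translate([509, 155, 560]) cube([778, 42, 112]);
translate([509, 864, 560]) cube([778, 42, 112]);
translate([467, 197, 560]) cube([42, 667, 112]);
translate([1287, 197, 560]) cube([42, 667, 112]);


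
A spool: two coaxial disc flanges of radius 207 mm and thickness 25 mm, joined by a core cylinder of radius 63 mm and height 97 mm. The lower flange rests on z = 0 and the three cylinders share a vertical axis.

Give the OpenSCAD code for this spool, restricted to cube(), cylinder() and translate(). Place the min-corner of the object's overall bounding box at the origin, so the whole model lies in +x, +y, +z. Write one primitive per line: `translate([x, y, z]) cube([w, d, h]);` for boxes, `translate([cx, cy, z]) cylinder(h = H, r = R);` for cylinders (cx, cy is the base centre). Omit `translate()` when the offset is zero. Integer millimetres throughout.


translate([207, 207, 0]) cylinder(h = 25, r = 207);
translate([207, 207, 25]) cylinder(h = 97, r = 63);
translate([207, 207, 122]) cylinder(h = 25, r = 207);


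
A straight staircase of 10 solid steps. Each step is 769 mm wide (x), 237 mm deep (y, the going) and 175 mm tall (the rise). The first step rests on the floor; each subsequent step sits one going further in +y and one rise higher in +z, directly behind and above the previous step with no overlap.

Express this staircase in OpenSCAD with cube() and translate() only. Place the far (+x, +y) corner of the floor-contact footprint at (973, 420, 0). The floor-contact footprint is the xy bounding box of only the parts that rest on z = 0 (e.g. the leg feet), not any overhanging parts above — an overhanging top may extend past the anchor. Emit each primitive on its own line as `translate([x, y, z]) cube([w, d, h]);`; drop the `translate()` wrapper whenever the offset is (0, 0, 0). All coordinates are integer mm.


translate([204, 183, 0]) cube([769, 237, 175]);
translate([204, 420, 175]) cube([769, 237, 175]);
translate([204, 657, 350]) cube([769, 237, 175]);
translate([204, 894, 525]) cube([769, 237, 175]);
translate([204, 1131, 700]) cube([769, 237, 175]);
translate([204, 1368, 875]) cube([769, 237, 175]);
translate([204, 1605, 1050]) cube([769, 237, 175]);
translate([204, 1842, 1225]) cube([769, 237, 175]);
translate([204, 2079, 1400]) cube([769, 237, 175]);
translate([204, 2316, 1575]) cube([769, 237, 175]);


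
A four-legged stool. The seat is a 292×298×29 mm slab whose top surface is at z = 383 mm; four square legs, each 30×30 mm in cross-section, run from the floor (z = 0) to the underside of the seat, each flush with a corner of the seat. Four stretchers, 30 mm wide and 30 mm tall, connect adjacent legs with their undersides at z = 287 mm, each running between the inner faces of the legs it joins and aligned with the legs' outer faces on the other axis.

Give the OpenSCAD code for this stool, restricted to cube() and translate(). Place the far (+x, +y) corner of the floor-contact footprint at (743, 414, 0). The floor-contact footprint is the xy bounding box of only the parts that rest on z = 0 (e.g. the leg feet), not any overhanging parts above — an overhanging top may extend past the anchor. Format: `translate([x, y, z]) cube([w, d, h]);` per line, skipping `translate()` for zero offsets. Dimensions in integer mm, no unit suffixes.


translate([451, 116, 354]) cube([292, 298, 29]);
translate([451, 116, 0]) cube([30, 30, 354]);
translate([713, 116, 0]) cube([30, 30, 354]);
translate([451, 384, 0]) cube([30, 30, 354]);
translate([713, 384, 0]) cube([30, 30, 354]);
translate([481, 116, 287]) cube([232, 30, 30]);
translate([481, 384, 287]) cube([232, 30, 30]);
translate([451, 146, 287]) cube([30, 238, 30]);
translate([713, 146, 287]) cube([30, 238, 30]);


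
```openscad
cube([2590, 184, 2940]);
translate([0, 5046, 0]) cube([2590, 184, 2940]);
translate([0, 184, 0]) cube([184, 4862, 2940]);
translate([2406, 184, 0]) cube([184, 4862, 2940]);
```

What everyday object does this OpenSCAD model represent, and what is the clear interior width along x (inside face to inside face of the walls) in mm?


A house (or room) frame. The interior width is 2222 mm.

Four 2940 mm walls enclosing a rectangle with no floor or roof — a room or house frame. Outside width is 2590 mm and wall thickness is 184 mm, so the interior width is 2590 − 2 × 184 = 2222 mm.


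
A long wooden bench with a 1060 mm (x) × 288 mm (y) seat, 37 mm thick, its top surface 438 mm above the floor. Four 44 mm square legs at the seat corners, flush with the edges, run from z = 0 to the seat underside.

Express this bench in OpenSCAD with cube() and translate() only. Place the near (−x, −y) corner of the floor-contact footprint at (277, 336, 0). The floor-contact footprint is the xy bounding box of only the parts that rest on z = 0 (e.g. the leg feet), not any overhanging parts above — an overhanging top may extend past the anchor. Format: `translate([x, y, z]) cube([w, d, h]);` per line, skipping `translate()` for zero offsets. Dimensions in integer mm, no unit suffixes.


translate([277, 336, 401]) cube([1060, 288, 37]);
translate([277, 336, 0]) cube([44, 44, 401]);
translate([277, 580, 0]) cube([44, 44, 401]);
translate([1293, 336, 0]) cube([44, 44, 401]);
translate([1293, 580, 0]) cube([44, 44, 401]);


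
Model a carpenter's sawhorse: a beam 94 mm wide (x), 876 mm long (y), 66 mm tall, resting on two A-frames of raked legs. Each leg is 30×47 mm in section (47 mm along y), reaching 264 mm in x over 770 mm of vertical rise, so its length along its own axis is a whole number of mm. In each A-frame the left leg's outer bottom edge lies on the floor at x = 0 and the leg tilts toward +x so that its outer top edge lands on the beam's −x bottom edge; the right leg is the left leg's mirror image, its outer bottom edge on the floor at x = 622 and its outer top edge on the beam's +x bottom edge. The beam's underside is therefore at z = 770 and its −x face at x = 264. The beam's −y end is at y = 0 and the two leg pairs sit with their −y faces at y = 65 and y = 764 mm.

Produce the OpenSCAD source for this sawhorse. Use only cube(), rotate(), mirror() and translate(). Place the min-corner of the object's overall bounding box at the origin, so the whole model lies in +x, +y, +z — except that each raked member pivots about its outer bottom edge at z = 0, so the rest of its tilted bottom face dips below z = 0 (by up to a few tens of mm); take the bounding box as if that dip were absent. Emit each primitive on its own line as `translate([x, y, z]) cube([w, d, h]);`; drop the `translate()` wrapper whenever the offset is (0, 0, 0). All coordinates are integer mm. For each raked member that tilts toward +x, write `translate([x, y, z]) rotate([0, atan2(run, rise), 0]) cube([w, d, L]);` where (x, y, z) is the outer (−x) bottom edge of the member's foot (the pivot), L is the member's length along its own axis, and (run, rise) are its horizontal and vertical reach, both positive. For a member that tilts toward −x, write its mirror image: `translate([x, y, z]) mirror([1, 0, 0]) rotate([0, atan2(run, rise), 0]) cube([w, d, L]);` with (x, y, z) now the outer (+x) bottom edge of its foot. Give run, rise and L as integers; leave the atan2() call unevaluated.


translate([264, 0, 770]) cube([94, 876, 66]);
translate([0, 65, 0]) rotate([0, atan2(264, 770), 0]) cube([30, 47, 814]);
translate([622, 65, 0]) mirror([1, 0, 0]) rotate([0, atan2(264, 770), 0]) cube([30, 47, 814]);
translate([0, 764, 0]) rotate([0, atan2(264, 770), 0]) cube([30, 47, 814]);
translate([622, 764, 0]) mirror([1, 0, 0]) rotate([0, atan2(264, 770), 0]) cube([30, 47, 814]);


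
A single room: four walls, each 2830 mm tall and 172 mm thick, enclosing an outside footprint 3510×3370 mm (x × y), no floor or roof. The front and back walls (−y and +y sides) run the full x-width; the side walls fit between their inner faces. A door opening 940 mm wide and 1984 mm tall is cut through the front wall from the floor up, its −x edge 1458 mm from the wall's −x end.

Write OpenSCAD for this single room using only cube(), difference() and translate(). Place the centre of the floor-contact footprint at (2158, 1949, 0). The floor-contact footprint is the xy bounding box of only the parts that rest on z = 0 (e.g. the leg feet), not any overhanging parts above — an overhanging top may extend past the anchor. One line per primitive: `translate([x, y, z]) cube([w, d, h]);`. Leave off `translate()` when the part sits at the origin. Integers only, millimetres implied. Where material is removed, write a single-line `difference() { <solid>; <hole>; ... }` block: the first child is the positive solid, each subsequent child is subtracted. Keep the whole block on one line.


difference() { translate([403, 264, 0]) cube([3510, 172, 2830]); translate([1861, 264, 0]) cube([940, 172, 1984]); }
translate([403, 3462, 0]) cube([3510, 172, 2830]);
translate([403, 436, 0]) cube([172, 3026, 2830]);
translate([3741, 436, 0]) cube([172, 3026, 2830]);


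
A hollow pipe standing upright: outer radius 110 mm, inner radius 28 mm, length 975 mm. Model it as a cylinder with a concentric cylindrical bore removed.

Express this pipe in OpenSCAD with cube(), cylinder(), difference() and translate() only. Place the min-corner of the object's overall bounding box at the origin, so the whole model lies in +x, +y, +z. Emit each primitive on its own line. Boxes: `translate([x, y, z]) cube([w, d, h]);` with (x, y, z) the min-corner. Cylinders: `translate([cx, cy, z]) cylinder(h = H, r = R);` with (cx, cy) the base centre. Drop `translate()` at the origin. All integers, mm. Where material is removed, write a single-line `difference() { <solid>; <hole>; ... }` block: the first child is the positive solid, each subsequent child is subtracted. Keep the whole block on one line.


difference() { translate([110, 110, 0]) cylinder(h = 975, r = 110); translate([110, 110, 0]) cylinder(h = 975, r = 28); }


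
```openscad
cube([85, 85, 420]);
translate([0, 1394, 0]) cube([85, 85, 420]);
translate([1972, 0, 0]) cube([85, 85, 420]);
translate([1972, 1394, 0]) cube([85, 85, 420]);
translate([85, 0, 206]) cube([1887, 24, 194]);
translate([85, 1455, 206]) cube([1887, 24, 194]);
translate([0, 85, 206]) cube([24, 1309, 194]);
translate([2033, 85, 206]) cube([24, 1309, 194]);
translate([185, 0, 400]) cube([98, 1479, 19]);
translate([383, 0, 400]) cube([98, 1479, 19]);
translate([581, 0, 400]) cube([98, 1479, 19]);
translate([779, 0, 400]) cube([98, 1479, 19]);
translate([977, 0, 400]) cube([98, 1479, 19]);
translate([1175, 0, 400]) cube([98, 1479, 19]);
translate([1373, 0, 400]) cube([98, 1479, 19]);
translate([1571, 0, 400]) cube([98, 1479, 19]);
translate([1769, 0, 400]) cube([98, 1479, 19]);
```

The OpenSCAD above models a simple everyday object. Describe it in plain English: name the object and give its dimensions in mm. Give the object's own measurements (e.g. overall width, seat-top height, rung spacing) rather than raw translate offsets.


A bed frame 2057 mm long (x) by 1479 mm wide (y). Four 85×85 mm corner posts, 420 mm tall, at the corners of the footprint. Four rails of 24 mm thickness and 194 mm height run between adjacent posts with their undersides at z = 206 mm, their outer faces flush with the outside of the frame (the two x-running rails run between the posts' inner faces; the two y-running rails run between the posts' inner faces). 9 slats, each 98 mm wide (x) and 19 mm thick, lie across the top of the two x-running rails, running the full 1479 mm width of the frame in y; along x they sit between the end posts with a 100 mm gap after the −x posts and between neighbouring slats, leaving 105 mm before the +x posts.


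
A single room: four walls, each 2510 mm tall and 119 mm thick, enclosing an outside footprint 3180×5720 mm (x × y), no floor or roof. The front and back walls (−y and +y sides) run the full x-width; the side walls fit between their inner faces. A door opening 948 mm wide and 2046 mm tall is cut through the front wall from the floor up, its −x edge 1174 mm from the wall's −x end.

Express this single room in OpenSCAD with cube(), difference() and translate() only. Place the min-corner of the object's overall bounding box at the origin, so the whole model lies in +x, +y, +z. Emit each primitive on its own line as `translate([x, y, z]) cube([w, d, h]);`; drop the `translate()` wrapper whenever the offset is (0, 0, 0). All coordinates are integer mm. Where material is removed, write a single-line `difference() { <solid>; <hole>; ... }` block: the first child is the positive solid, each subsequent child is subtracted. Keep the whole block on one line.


difference() { cube([3180, 119, 2510]); translate([1174, 0, 0]) cube([948, 119, 2046]); }
translate([0, 5601, 0]) cube([3180, 119, 2510]);
translate([0, 119, 0]) cube([119, 5482, 2510]);
translate([3061, 119, 0]) cube([119, 5482, 2510]);


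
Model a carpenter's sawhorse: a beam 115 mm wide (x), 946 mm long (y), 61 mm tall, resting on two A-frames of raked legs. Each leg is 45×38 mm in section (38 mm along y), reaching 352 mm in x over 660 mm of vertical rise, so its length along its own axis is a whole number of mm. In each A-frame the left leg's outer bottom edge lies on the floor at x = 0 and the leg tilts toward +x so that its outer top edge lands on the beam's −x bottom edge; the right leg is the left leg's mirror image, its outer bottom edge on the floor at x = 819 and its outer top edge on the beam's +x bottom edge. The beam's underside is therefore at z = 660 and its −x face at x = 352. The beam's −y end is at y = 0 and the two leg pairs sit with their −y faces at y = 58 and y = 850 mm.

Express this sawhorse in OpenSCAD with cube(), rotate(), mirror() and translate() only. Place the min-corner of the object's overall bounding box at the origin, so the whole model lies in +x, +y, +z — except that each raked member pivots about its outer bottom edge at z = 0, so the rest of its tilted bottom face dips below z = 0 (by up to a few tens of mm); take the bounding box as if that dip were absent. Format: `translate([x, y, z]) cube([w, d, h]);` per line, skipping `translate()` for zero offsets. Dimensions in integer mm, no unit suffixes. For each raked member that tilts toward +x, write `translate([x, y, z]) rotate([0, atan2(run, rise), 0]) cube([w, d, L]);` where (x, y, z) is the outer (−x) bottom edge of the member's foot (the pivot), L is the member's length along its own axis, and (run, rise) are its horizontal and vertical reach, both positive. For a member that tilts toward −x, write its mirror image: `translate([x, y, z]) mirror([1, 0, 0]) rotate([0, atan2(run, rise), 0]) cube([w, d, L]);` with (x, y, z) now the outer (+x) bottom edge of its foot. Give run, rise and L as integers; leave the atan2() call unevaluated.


translate([352, 0, 660]) cube([115, 946, 61]);
translate([0, 58, 0]) rotate([0, atan2(352, 660), 0]) cube([45, 38, 748]);
translate([819, 58, 0]) mirror([1, 0, 0]) rotate([0, atan2(352, 660), 0]) cube([45, 38, 748]);
translate([0, 850, 0]) rotate([0, atan2(352, 660), 0]) cube([45, 38, 748]);
translate([819, 850, 0]) mirror([1, 0, 0]) rotate([0, atan2(352, 660), 0]) cube([45, 38, 748]);


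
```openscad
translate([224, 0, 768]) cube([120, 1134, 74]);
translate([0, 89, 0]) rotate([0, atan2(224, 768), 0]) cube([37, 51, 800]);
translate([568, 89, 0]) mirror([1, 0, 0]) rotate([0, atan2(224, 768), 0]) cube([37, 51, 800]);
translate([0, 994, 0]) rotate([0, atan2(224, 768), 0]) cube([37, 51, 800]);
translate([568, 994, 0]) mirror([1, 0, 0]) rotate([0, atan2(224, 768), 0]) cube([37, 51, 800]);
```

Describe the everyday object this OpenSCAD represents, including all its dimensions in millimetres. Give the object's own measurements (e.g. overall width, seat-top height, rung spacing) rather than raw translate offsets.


A sawhorse. A 120×1134×74 mm beam (x, y, z) sits on two A-frame leg pairs. Each pair is two raked legs of 37×51 mm section (51 mm along y) splaying symmetrically in x. Each leg rises 768 mm vertically over 224 mm of horizontal reach and is 800 mm long along its own axis. Every leg's outer bottom edge rests on the floor and its outer top edge meets a bottom edge of the beam — the left legs (tilting toward +x) meet the beam's −x bottom edge, the right legs (their mirror images, tilting toward −x) meet its +x bottom edge — so the leg tops tuck under the beam, the beam's underside is 768 mm above the floor, and the feet are 568 mm apart outside-to-outside with the beam centred between them. The two leg pairs are set in 89 mm from either end of the beam.


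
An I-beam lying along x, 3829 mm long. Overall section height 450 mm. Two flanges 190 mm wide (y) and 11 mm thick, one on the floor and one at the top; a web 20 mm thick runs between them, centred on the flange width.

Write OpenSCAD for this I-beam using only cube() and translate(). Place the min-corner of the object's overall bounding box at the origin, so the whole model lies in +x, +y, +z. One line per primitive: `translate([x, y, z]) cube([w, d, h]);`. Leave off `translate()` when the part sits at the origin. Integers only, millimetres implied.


cube([3829, 190, 11]);
translate([0, 85, 11]) cube([3829, 20, 428]);
translate([0, 0, 439]) cube([3829, 190, 11]);


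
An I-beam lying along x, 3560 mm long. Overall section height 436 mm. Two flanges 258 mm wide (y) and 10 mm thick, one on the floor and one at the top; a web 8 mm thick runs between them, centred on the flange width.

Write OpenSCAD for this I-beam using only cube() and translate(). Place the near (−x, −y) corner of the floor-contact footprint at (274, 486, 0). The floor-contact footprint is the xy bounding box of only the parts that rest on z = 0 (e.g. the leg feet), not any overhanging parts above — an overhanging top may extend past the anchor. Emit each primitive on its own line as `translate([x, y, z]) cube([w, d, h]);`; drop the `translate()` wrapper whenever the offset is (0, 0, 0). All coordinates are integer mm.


translate([274, 486, 0]) cube([3560, 258, 10]);
translate([274, 611, 10]) cube([3560, 8, 416]);
translate([274, 486, 426]) cube([3560, 258, 10]);


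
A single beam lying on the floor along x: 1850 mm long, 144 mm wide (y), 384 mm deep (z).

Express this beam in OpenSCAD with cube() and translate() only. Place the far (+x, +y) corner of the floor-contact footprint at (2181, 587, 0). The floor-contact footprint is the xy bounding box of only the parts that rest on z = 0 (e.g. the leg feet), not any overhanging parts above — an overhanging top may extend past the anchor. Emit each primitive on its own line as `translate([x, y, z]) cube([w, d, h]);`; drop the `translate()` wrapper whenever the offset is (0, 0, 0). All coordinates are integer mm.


translate([331, 443, 0]) cube([1850, 144, 384]);


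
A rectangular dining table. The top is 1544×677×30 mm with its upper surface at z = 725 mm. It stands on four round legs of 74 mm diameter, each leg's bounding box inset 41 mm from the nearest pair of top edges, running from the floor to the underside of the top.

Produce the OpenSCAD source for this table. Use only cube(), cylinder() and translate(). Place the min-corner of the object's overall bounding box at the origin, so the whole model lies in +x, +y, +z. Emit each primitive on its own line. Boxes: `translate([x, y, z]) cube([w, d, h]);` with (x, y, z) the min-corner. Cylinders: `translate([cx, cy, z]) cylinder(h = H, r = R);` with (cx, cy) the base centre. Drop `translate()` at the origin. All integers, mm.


// leg_h = 725 - 30 = 695
translate([0, 0, 695]) cube([1544, 677, 30]);
translate([78, 78, 0]) cylinder(h = 695, r = 37);
translate([1466, 78, 0]) cylinder(h = 695, r = 37);
translate([78, 599, 0]) cylinder(h = 695, r = 37);
translate([1466, 599, 0]) cylinder(h = 695, r = 37);


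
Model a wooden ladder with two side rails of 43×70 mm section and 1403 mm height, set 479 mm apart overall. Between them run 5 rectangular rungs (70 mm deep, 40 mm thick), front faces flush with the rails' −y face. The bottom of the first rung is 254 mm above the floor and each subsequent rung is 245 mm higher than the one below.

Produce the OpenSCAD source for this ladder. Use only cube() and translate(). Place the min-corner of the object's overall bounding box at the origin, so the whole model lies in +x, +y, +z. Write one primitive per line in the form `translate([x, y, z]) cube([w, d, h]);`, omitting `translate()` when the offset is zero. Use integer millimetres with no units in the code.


cube([43, 70, 1403]);
translate([436, 0, 0]) cube([43, 70, 1403]);
translate([43, 0, 254]) cube([393, 70, 40]);
translate([43, 0, 499]) cube([393, 70, 40]);
translate([43, 0, 744]) cube([393, 70, 40]);
translate([43, 0, 989]) cube([393, 70, 40]);
translate([43, 0, 1234]) cube([393, 70, 40]);


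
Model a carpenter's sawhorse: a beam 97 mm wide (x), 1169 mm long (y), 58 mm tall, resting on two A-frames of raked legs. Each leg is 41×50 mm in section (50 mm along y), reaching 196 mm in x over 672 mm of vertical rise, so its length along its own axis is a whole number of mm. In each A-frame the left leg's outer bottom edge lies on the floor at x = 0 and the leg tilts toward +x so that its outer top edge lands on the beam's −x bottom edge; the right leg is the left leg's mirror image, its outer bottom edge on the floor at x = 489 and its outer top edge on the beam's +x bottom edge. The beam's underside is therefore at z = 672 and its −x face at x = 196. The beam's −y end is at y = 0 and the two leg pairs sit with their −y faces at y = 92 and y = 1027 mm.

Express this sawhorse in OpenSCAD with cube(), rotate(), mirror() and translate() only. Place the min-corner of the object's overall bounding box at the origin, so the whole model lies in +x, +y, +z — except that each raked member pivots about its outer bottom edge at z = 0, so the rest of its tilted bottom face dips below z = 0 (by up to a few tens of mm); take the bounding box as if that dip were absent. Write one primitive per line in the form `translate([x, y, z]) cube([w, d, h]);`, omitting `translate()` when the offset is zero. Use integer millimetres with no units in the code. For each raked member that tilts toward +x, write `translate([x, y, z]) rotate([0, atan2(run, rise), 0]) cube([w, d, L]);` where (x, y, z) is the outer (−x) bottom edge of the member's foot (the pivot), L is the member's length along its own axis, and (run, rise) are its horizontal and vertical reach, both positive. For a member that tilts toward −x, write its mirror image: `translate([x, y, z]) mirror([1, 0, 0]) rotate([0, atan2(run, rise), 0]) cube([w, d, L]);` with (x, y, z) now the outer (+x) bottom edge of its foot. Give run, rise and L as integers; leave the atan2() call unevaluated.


translate([196, 0, 672]) cube([97, 1169, 58]);
translate([0, 92, 0]) rotate([0, atan2(196, 672), 0]) cube([41, 50, 700]);
translate([489, 92, 0]) mirror([1, 0, 0]) rotate([0, atan2(196, 672), 0]) cube([41, 50, 700]);
translate([0, 1027, 0]) rotate([0, atan2(196, 672), 0]) cube([41, 50, 700]);
translate([489, 1027, 0]) mirror([1, 0, 0]) rotate([0, atan2(196, 672), 0]) cube([41, 50, 700]);


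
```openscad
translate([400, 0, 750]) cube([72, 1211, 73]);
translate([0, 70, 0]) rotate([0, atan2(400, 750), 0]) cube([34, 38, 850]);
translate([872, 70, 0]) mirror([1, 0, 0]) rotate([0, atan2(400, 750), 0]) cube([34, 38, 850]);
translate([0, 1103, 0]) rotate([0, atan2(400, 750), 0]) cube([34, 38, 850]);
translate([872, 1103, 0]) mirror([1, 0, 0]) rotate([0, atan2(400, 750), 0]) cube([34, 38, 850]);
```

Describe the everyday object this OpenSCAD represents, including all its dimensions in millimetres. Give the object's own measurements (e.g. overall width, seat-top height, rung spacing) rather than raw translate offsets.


A sawhorse. A 72×1211×73 mm beam (x, y, z) sits on two A-frame leg pairs. Each pair is two raked legs of 34×38 mm section (38 mm along y) splaying symmetrically in x. Each leg rises 750 mm vertically over 400 mm of horizontal reach and is 850 mm long along its own axis. Every leg's outer bottom edge rests on the floor and its outer top edge meets a bottom edge of the beam — the left legs (tilting toward +x) meet the beam's −x bottom edge, the right legs (their mirror images, tilting toward −x) meet its +x bottom edge — so the leg tops tuck under the beam, the beam's underside is 750 mm above the floor, and the feet are 872 mm apart outside-to-outside with the beam centred between them. The two leg pairs are set in 70 mm from either end of the beam.


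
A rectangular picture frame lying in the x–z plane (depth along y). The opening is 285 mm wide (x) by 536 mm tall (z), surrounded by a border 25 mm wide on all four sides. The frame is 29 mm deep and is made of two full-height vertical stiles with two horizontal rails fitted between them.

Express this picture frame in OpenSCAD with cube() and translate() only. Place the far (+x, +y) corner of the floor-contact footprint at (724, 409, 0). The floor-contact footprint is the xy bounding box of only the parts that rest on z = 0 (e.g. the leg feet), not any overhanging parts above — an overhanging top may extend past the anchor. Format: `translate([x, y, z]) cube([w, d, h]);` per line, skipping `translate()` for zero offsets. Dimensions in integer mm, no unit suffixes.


translate([389, 380, 0]) cube([25, 29, 586]);
translate([699, 380, 0]) cube([25, 29, 586]);
translate([414, 380, 0]) cube([285, 29, 25]);
translate([414, 380, 561]) cube([285, 29, 25]);


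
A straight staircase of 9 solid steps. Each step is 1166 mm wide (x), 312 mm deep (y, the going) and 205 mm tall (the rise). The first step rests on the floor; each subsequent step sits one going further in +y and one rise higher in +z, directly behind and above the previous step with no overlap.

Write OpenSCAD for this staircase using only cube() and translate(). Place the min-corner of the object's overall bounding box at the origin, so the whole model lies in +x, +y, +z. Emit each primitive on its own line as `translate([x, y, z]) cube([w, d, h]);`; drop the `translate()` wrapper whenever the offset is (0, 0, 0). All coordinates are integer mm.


cube([1166, 312, 205]);
translate([0, 312, 205]) cube([1166, 312, 205]);
translate([0, 624, 410]) cube([1166, 312, 205]);
translate([0, 936, 615]) cube([1166, 312, 205]);
translate([0, 1248, 820]) cube([1166, 312, 205]);
translate([0, 1560, 1025]) cube([1166, 312, 205]);
translate([0, 1872, 1230]) cube([1166, 312, 205]);
translate([0, 2184, 1435]) cube([1166, 312, 205]);
translate([0, 2496, 1640]) cube([1166, 312, 205]);


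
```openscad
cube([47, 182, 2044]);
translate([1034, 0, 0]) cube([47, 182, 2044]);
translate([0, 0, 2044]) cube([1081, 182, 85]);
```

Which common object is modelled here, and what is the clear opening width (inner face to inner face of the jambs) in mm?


A door frame. The clear opening width is 987 mm.

Two 2044 mm tall posts with a header on top — a door frame. The left jamb is 47 mm wide at x = 0; the right jamb starts at x = 1034. The clear opening is 1034 − 47 = 987 mm.


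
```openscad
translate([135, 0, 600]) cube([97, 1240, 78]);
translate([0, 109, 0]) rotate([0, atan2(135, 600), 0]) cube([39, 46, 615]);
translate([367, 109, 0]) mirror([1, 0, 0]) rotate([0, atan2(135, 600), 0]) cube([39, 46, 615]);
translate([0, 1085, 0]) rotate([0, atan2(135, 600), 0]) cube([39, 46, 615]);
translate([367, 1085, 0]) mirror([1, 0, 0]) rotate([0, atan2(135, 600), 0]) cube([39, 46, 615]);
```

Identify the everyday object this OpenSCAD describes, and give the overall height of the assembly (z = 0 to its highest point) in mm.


A sawhorse. The overall height is 678 mm.

A beam across two mirrored pairs of raked legs — a sawhorse. The beam's underside is at z = 600 (matching the legs' vertical rise in atan2(135, 600)) and the beam is 78 mm tall, so its top is at 600 + 78 = 678 mm. The raked legs top out at the beam's underside, so that is the highest point.
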